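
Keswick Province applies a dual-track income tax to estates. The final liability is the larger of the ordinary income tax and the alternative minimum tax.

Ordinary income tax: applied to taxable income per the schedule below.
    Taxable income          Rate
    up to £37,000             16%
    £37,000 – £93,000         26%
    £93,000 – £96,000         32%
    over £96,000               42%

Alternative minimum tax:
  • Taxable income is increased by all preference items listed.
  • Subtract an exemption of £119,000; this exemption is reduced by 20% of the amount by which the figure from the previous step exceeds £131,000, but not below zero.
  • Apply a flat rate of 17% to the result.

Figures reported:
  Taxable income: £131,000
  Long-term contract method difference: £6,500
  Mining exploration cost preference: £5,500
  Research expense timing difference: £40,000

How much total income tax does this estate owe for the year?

£36,140

Alternative minimum tax:
  Adjusted income: £131,000 + £6,500 + £5,500 + £40,000 = £183,000
  Exemption: £119,000 − 20% × (£183,000 − £131,000) = £119,000 − £10,400 = £108,600
  Base: £183,000 − £108,600 = £74,400
  £74,400 × 17% = £12,648

Ordinary income tax:
  £37,000 × 16% = £5,920
  £56,000 × 26% = £14,560
  £3,000 × 32% = £960
  £35,000 × 42% = £14,700
  → £36,140

£36,140 > £12,648, so the ordinary income tax governs.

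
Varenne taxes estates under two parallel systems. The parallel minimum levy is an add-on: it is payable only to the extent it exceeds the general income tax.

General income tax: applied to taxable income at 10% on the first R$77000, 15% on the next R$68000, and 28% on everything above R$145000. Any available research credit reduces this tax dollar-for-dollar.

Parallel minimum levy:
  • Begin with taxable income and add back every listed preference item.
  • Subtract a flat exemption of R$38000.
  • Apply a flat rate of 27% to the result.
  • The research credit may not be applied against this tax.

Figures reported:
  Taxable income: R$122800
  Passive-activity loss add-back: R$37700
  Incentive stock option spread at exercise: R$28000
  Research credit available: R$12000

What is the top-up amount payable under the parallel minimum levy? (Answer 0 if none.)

R$38065

General income tax:
  R$77000 × 10% = R$7700
  R$45800 × 15% = R$6870
  → R$14570
  Less research credit R$12000 → R$2570

Parallel minimum levy:
  Adjusted income: R$122800 + R$37700 + R$28000 = R$188500
  Less exemption R$38000 → base R$150500
  R$150500 × 27% = R$40635

Excess of parallel minimum levy over general income tax: R$40635 − R$2570 = R$38065.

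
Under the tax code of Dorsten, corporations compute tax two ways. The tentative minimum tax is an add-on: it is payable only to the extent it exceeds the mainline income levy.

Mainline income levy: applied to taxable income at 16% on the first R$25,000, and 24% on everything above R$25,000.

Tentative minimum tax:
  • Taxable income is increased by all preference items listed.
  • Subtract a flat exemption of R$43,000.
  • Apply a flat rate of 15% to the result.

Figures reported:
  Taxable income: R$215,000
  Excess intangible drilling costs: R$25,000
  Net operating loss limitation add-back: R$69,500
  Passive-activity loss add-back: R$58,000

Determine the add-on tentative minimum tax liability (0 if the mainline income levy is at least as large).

Mainline income levy:
  R$25,000 × 16% = R$4,000
  R$190,000 × 24% = R$45,600
  → R$49,600

Tentative minimum tax:
  Adjusted income: R$215,000 + R$25,000 + R$69,500 + R$58,000 = R$367,500
  Less exemption R$43,000 → base R$324,500
  R$324,500 × 15% = R$48,675

R$48,675 ≤ R$49,600, so no add-on is due.

R$0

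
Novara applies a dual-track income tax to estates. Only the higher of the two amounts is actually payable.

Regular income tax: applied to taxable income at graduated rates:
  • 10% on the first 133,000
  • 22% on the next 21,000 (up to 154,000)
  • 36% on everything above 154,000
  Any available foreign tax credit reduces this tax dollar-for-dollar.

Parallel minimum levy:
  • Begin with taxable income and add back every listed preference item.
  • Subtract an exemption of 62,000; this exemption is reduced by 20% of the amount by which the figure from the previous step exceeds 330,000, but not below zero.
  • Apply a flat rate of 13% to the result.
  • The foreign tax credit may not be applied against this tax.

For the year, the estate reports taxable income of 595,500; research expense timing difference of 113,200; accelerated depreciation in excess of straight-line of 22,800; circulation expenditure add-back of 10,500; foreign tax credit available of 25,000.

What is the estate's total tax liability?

Regular income tax:
  133,000 × 10% = 13,300
  21,000 × 22% = 4,620
  441,500 × 36% = 158,940
  → 176,860
  Less foreign tax credit 25,000 → 151,860

Parallel minimum levy:
  Adjusted income: 595,500 + 113,200 + 22,800 + 10,500 = 742,000
  Exemption: 20% × (742,000 − 330,000) = 82,400 ≥ 62,000, so the exemption is fully phased out
  Base: 742,000 − 0 = 742,000
  742,000 × 13% = 96,460

151,860 > 96,460, so the regular income tax governs.

151,860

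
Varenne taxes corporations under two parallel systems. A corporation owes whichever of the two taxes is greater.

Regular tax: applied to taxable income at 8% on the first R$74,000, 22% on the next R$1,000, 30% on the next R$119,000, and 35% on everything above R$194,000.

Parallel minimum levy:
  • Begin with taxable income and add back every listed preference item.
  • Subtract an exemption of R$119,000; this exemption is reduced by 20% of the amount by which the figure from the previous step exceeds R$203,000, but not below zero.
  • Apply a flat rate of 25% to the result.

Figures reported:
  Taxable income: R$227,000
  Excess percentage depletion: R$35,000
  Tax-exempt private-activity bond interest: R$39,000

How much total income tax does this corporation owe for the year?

Parallel minimum levy:
  Adjusted income: R$227,000 + R$35,000 + R$39,000 = R$301,000
  Exemption: R$119,000 − 20% × (R$301,000 − R$203,000) = R$119,000 − R$19,600 = R$99,400
  Base: R$301,000 − R$99,400 = R$201,600
  R$201,600 × 25% = R$50,400

Regular tax:
  R$74,000 × 8% = R$5,920
  R$1,000 × 22% = R$220
  R$119,000 × 30% = R$35,700
  R$33,000 × 35% = R$11,550
  → R$53,390

R$53,390 > R$50,400, so the regular tax governs.

R$53,390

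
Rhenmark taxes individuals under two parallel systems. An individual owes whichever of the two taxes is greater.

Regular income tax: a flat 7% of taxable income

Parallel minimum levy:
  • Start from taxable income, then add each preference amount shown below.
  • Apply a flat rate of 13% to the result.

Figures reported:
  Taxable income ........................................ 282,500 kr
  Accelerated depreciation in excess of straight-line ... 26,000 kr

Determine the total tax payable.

Parallel minimum levy:
  Adjusted income: 282,500 kr + 26,000 kr = 308,500 kr
  308,500 kr × 13% = 40,105 kr

Regular income tax:
  282,500 kr × 7% = 19,775 kr

40,105 kr > 19,775 kr, so the parallel minimum levy is the binding amount.

40,105 kr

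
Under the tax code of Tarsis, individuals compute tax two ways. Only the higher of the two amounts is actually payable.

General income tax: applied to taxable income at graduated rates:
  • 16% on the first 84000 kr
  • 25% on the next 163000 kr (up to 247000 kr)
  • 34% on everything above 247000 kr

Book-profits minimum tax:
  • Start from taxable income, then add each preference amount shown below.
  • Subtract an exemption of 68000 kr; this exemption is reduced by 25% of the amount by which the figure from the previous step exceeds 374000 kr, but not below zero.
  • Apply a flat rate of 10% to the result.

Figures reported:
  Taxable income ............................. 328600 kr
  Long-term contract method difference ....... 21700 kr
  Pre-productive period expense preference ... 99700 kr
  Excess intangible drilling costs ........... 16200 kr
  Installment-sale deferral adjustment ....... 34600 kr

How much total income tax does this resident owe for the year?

General income tax:
  84000 kr × 16% = 13440 kr
  163000 kr × 25% = 40750 kr
  81600 kr × 34% = 27744 kr
  → 81934 kr

Book-profits minimum tax:
  Adjusted income: 328600 kr + 21700 kr + 99700 kr + 16200 kr + 34600 kr = 500800 kr
  Exemption: 68000 kr − 25% × (500800 kr − 374000 kr) = 68000 kr − 31700 kr = 36300 kr
  Base: 500800 kr − 36300 kr = 464500 kr
  464500 kr × 10% = 46450 kr

81934 kr > 46450 kr, so the general income tax governs.

81934 kr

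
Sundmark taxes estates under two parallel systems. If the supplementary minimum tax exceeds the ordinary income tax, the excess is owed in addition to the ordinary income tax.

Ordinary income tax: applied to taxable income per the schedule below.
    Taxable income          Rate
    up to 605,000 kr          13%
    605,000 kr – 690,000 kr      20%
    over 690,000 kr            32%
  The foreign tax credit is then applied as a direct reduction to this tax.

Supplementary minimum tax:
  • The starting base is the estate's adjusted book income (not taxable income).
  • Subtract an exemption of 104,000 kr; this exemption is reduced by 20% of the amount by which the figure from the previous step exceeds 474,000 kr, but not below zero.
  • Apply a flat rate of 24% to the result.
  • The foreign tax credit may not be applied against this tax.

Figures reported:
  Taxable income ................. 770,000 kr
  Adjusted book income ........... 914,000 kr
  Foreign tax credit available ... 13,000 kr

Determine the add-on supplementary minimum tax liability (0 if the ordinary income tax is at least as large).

107,270 kr

Ordinary income tax:
  605,000 kr × 13% = 78,650 kr
  85,000 kr × 20% = 17,000 kr
  80,000 kr × 32% = 25,600 kr
  → 121,250 kr
  Less foreign tax credit 13,000 kr → 108,250 kr

Supplementary minimum tax:
  Base (adjusted book income): 914,000 kr
  Exemption: 104,000 kr − 20% × (914,000 kr − 474,000 kr) = 104,000 kr − 88,000 kr = 16,000 kr
  Base: 914,000 kr − 16,000 kr = 898,000 kr
  898,000 kr × 24% = 215,520 kr

Excess of supplementary minimum tax over ordinary income tax: 215,520 kr − 108,250 kr = 107,270 kr.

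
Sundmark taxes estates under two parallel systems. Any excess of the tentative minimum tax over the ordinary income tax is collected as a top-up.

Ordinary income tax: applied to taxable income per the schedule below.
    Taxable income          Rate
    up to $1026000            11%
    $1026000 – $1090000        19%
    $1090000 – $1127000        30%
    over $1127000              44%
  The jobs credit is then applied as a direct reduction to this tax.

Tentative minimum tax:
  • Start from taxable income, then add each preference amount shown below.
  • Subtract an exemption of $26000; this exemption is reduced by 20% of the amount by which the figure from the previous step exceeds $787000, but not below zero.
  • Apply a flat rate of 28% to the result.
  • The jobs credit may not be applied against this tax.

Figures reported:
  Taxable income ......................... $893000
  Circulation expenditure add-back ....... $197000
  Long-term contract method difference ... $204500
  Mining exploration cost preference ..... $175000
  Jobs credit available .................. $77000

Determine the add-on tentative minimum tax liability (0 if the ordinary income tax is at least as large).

$390230

Tentative minimum tax:
  Adjusted income: $893000 + $197000 + $204500 + $175000 = $1469500
  Exemption: 20% × ($1469500 − $787000) = $136500 ≥ $26000, so the exemption is fully phased out
  Base: $1469500 − $0 = $1469500
  $1469500 × 28% = $411460

Ordinary income tax:
  $893000 × 11% = $98230
  Less jobs credit $77000 → $21230

Excess of tentative minimum tax over ordinary income tax: $411460 − $21230 = $390230.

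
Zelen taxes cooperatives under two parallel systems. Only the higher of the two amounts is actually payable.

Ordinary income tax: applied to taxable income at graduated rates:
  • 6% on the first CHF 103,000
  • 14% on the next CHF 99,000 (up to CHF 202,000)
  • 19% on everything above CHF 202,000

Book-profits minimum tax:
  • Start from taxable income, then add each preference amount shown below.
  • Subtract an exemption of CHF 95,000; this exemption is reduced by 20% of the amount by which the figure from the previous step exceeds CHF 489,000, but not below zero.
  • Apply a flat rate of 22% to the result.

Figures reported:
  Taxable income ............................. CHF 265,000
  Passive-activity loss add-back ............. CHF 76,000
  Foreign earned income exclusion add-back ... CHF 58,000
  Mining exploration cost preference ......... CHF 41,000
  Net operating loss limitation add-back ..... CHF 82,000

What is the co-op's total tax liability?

CHF 95,392

Book-profits minimum tax:
  Adjusted income: CHF 265,000 + CHF 76,000 + CHF 58,000 + CHF 41,000 + CHF 82,000 = CHF 522,000
  Exemption: CHF 95,000 − 20% × (CHF 522,000 − CHF 489,000) = CHF 95,000 − CHF 6,600 = CHF 88,400
  Base: CHF 522,000 − CHF 88,400 = CHF 433,600
  CHF 433,600 × 22% = CHF 95,392

Ordinary income tax:
  CHF 103,000 × 6% = CHF 6,180
  CHF 99,000 × 14% = CHF 13,860
  CHF 63,000 × 19% = CHF 11,970
  → CHF 32,010

CHF 95,392 > CHF 32,010, so the book-profits minimum tax is the binding amount.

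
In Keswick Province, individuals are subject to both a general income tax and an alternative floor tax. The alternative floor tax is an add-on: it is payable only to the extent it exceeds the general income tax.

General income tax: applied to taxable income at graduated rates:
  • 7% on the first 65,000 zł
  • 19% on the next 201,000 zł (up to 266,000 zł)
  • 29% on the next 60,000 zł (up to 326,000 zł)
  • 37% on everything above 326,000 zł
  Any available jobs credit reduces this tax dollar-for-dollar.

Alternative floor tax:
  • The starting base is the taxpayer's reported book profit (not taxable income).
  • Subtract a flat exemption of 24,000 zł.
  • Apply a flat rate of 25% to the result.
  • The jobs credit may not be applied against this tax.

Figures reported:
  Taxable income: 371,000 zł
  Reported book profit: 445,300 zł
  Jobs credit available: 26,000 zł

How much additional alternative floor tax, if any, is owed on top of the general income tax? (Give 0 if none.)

54,535 zł

General income tax:
  65,000 zł × 7% = 4,550 zł
  201,000 zł × 19% = 38,190 zł
  60,000 zł × 29% = 17,400 zł
  45,000 zł × 37% = 16,650 zł
  → 76,790 zł
  Less jobs credit 26,000 zł → 50,790 zł

Alternative floor tax:
  Base (reported book profit): 445,300 zł
  Less exemption 24,000 zł → base 421,300 zł
  421,300 zł × 25% = 105,325 zł

Excess of alternative floor tax over general income tax: 105,325 zł − 50,790 zł = 54,535 zł.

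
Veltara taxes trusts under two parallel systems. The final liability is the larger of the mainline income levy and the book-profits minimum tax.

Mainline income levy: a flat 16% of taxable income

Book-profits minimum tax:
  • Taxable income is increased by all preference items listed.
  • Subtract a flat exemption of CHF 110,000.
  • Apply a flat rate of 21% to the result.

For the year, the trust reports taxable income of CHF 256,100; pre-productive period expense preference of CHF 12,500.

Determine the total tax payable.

Mainline income levy:
  CHF 256,100 × 16% = CHF 40,976

Book-profits minimum tax:
  Adjusted income: CHF 256,100 + CHF 12,500 = CHF 268,600
  Less exemption CHF 110,000 → base CHF 158,600
  CHF 158,600 × 21% = CHF 33,306

CHF 40,976 > CHF 33,306, so the mainline income levy governs.

CHF 40,976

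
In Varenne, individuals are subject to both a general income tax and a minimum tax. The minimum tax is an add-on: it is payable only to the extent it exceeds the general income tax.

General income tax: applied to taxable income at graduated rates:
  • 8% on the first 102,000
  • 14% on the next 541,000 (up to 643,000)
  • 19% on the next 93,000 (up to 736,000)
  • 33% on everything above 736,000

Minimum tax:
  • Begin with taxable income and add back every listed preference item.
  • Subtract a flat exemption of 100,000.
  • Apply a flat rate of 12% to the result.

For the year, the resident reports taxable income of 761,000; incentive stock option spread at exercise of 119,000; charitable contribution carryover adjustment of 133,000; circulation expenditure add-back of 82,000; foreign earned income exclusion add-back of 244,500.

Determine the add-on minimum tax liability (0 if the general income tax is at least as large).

38,920

General income tax:
  102,000 × 8% = 8,160
  541,000 × 14% = 75,740
  93,000 × 19% = 17,670
  25,000 × 33% = 8,250
  → 109,820

Minimum tax:
  Adjusted income: 761,000 + 119,000 + 133,000 + 82,000 + 244,500 = 1,339,500
  Less exemption 100,000 → base 1,239,500
  1,239,500 × 12% = 148,740

Excess of minimum tax over general income tax: 148,740 − 109,820 = 38,920.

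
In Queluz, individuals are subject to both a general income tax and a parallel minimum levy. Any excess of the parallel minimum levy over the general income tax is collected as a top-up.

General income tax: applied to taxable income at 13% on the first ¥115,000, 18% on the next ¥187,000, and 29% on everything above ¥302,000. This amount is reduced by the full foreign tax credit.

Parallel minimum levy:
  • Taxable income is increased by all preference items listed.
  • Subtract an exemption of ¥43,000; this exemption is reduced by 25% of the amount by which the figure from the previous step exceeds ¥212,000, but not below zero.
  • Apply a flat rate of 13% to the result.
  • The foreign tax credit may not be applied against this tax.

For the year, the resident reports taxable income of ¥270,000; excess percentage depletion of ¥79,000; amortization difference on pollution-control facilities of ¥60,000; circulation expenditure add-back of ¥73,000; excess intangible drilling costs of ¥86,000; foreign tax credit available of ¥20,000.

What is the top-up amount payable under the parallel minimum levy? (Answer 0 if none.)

Parallel minimum levy:
  Adjusted income: ¥270,000 + ¥79,000 + ¥60,000 + ¥73,000 + ¥86,000 = ¥568,000
  Exemption: 25% × (¥568,000 − ¥212,000) = ¥89,000 ≥ ¥43,000, so the exemption is fully phased out
  Base: ¥568,000 − ¥0 = ¥568,000
  ¥568,000 × 13% = ¥73,840

General income tax:
  ¥115,000 × 13% = ¥14,950
  ¥155,000 × 18% = ¥27,900
  → ¥42,850
  Less foreign tax credit ¥20,000 → ¥22,850

Excess of parallel minimum levy over general income tax: ¥73,840 − ¥22,850 = ¥50,990.

¥50,990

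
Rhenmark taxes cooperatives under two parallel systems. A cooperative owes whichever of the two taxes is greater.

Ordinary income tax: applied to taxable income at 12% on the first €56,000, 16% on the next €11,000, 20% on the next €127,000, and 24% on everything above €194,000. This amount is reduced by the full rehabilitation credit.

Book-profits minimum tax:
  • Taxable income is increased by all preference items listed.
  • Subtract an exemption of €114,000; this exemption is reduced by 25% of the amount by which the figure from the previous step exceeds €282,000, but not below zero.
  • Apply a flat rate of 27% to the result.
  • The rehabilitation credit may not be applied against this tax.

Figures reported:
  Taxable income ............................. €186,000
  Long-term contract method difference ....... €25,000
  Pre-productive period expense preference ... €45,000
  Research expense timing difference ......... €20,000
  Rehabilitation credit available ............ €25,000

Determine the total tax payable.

€43,740

Ordinary income tax:
  €56,000 × 12% = €6,720
  €11,000 × 16% = €1,760
  €119,000 × 20% = €23,800
  → €32,280
  Less rehabilitation credit €25,000 → €7,280

Book-profits minimum tax:
  Adjusted income: €186,000 + €25,000 + €45,000 + €20,000 = €276,000
  Exemption: €276,000 ≤ €282,000, so full €114,000 applies
  Base: €276,000 − €114,000 = €162,000
  €162,000 × 27% = €43,740

€43,740 > €7,280, so the book-profits minimum tax is the binding amount.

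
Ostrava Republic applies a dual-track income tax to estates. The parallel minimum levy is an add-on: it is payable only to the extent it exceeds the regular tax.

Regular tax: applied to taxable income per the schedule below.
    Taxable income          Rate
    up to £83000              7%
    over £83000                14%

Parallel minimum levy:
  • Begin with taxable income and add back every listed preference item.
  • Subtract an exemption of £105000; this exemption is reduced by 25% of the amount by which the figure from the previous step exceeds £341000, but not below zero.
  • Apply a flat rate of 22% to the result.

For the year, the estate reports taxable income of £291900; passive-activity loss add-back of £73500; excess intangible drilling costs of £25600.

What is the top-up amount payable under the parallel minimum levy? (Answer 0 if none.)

£30614

Regular tax:
  £83000 × 7% = £5810
  £208900 × 14% = £29246
  → £35056

Parallel minimum levy:
  Adjusted income: £291900 + £73500 + £25600 = £391000
  Exemption: £105000 − 25% × (£391000 − £341000) = £105000 − £12500 = £92500
  Base: £391000 − £92500 = £298500
  £298500 × 22% = £65670

Excess of parallel minimum levy over regular tax: £65670 − £35056 = £30614.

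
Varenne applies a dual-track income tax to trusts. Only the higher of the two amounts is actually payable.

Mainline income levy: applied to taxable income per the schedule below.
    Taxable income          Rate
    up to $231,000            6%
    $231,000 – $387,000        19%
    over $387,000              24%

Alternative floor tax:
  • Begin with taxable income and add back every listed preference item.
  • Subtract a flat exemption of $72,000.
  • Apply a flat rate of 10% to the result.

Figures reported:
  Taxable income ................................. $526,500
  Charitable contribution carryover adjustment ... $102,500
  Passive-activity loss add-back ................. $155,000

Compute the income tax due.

$76,980

Alternative floor tax:
  Adjusted income: $526,500 + $102,500 + $155,000 = $784,000
  Less exemption $72,000 → base $712,000
  $712,000 × 10% = $71,200

Mainline income levy:
  $231,000 × 6% = $13,860
  $156,000 × 19% = $29,640
  $139,500 × 24% = $33,480
  → $76,980

$76,980 > $71,200, so the mainline income levy governs.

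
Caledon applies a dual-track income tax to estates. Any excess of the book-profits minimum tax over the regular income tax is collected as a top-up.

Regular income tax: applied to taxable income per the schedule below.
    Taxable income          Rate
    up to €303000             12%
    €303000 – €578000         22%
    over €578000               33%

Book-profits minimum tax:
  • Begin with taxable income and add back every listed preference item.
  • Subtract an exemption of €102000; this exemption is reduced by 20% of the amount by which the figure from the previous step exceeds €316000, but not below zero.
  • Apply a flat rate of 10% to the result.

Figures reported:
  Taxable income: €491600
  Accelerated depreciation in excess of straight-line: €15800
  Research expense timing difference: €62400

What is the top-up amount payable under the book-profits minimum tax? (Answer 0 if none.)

Book-profits minimum tax:
  Adjusted income: €491600 + €15800 + €62400 = €569800
  Exemption: €102000 − 20% × (€569800 − €316000) = €102000 − €50760 = €51240
  Base: €569800 − €51240 = €518560
  €518560 × 10% = €51856

Regular income tax:
  €303000 × 12% = €36360
  €188600 × 22% = €41492
  → €77852

€51856 ≤ €77852, so no add-on is due.

€0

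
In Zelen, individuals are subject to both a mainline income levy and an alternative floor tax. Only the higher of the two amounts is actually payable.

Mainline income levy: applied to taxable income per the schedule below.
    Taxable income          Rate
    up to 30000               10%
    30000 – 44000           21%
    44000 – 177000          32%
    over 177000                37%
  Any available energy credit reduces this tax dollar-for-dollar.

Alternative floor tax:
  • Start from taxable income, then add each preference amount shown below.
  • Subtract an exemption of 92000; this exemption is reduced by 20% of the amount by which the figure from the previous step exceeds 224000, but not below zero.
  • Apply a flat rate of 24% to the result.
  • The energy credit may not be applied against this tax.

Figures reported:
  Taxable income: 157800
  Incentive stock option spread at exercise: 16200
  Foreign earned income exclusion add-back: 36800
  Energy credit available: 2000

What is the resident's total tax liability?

40356

Mainline income levy:
  30000 × 10% = 3000
  14000 × 21% = 2940
  113800 × 32% = 36416
  → 42356
  Less energy credit 2000 → 40356

Alternative floor tax:
  Adjusted income: 157800 + 16200 + 36800 = 210800
  Exemption: 210800 ≤ 224000, so full 92000 applies
  Base: 210800 − 92000 = 118800
  118800 × 24% = 28512

40356 > 28512, so the mainline income levy governs.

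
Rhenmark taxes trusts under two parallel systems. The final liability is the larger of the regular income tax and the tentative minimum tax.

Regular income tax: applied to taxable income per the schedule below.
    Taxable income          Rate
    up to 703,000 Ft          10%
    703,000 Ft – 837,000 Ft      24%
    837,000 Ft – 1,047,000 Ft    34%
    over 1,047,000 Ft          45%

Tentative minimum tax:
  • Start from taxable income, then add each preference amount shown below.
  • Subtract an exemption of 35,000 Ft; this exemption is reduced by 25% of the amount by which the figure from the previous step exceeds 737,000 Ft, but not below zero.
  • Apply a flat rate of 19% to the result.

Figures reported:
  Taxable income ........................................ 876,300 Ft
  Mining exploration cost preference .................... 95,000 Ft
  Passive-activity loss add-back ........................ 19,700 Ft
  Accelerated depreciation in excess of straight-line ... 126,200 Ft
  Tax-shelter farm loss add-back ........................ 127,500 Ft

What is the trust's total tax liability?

236,493 Ft

Regular income tax:
  703,000 Ft × 10% = 70,300 Ft
  134,000 Ft × 24% = 32,160 Ft
  39,300 Ft × 34% = 13,362 Ft
  → 115,822 Ft

Tentative minimum tax:
  Adjusted income: 876,300 Ft + 95,000 Ft + 19,700 Ft + 126,200 Ft + 127,500 Ft = 1,244,700 Ft
  Exemption: 25% × (1,244,700 Ft − 737,000 Ft) = 126,925 Ft ≥ 35,000 Ft, so the exemption is fully phased out
  Base: 1,244,700 Ft − 0 Ft = 1,244,700 Ft
  1,244,700 Ft × 19% = 236,493 Ft

236,493 Ft > 115,822 Ft, so the tentative minimum tax is the binding amount.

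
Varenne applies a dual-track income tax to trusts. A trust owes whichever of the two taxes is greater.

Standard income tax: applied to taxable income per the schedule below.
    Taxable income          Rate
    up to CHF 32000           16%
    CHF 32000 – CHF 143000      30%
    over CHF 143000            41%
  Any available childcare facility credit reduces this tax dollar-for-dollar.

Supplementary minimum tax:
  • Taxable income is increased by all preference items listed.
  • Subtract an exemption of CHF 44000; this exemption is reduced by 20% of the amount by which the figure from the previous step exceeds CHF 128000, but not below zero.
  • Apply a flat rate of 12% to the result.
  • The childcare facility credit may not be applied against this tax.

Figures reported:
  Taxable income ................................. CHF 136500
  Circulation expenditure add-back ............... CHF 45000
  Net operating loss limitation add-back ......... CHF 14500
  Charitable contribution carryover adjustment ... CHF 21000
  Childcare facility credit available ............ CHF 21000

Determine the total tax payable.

Standard income tax:
  CHF 32000 × 16% = CHF 5120
  CHF 104500 × 30% = CHF 31350
  → CHF 36470
  Less childcare facility credit CHF 21000 → CHF 15470

Supplementary minimum tax:
  Adjusted income: CHF 136500 + CHF 45000 + CHF 14500 + CHF 21000 = CHF 217000
  Exemption: CHF 44000 − 20% × (CHF 217000 − CHF 128000) = CHF 44000 − CHF 17800 = CHF 26200
  Base: CHF 217000 − CHF 26200 = CHF 190800
  CHF 190800 × 12% = CHF 22896

CHF 22896 > CHF 15470, so the supplementary minimum tax is the binding amount.

CHF 22896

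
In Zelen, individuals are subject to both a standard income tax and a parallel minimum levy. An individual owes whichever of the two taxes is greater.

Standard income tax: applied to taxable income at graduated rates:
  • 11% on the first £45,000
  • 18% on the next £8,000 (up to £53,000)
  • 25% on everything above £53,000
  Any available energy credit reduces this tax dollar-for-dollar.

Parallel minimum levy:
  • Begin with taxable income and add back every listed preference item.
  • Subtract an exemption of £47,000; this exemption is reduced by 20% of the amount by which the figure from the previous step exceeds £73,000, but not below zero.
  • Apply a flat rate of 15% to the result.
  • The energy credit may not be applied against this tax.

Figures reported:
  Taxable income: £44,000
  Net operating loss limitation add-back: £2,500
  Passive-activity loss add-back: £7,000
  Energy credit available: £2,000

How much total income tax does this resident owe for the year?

Parallel minimum levy:
  Adjusted income: £44,000 + £2,500 + £7,000 = £53,500
  Exemption: £53,500 ≤ £73,000, so full £47,000 applies
  Base: £53,500 − £47,000 = £6,500
  £6,500 × 15% = £975

Standard income tax:
  £44,000 × 11% = £4,840
  Less energy credit £2,000 → £2,840

£2,840 > £975, so the standard income tax governs.

£2,840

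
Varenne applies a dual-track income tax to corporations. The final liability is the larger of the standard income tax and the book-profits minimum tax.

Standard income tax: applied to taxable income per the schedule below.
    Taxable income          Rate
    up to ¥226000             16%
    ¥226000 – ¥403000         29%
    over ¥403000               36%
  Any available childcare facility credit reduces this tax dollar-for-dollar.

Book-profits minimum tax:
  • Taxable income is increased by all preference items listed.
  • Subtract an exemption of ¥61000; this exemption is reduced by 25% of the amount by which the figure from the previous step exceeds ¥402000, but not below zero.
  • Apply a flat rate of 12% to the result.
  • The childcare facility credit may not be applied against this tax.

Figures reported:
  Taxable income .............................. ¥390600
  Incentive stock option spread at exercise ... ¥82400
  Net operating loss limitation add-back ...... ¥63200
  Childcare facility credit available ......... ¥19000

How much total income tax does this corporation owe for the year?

Book-profits minimum tax:
  Adjusted income: ¥390600 + ¥82400 + ¥63200 = ¥536200
  Exemption: ¥61000 − 25% × (¥536200 − ¥402000) = ¥61000 − ¥33550 = ¥27450
  Base: ¥536200 − ¥27450 = ¥508750
  ¥508750 × 12% = ¥61050

Standard income tax:
  ¥226000 × 16% = ¥36160
  ¥164600 × 29% = ¥47734
  → ¥83894
  Less childcare facility credit ¥19000 → ¥64894

¥64894 > ¥61050, so the standard income tax governs.

¥64894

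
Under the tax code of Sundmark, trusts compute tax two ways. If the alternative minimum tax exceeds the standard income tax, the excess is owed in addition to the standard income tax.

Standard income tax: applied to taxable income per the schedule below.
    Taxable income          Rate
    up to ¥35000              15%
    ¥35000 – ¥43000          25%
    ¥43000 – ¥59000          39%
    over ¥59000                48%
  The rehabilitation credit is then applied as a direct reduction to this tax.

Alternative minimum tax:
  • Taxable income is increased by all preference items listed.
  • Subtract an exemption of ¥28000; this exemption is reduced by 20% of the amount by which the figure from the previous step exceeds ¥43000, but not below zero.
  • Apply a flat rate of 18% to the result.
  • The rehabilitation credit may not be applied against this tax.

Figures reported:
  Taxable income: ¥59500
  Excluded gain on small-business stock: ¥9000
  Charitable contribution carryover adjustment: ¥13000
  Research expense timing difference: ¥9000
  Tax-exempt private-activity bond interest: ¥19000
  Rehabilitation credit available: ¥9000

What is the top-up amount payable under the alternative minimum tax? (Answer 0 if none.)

Alternative minimum tax:
  Adjusted income: ¥59500 + ¥9000 + ¥13000 + ¥9000 + ¥19000 = ¥109500
  Exemption: ¥28000 − 20% × (¥109500 − ¥43000) = ¥28000 − ¥13300 = ¥14700
  Base: ¥109500 − ¥14700 = ¥94800
  ¥94800 × 18% = ¥17064

Standard income tax:
  ¥35000 × 15% = ¥5250
  ¥8000 × 25% = ¥2000
  ¥16000 × 39% = ¥6240
  ¥500 × 48% = ¥240
  → ¥13730
  Less rehabilitation credit ¥9000 → ¥4730

Excess of alternative minimum tax over standard income tax: ¥17064 − ¥4730 = ¥12334.

¥12334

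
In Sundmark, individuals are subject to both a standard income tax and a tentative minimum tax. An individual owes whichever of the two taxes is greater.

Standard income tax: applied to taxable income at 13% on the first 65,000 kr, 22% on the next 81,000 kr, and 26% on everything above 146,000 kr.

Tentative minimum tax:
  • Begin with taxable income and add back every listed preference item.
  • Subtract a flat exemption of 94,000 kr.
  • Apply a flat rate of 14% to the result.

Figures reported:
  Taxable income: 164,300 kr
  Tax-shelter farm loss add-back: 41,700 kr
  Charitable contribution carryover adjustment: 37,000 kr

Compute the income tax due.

31,028 kr

Tentative minimum tax:
  Adjusted income: 164,300 kr + 41,700 kr + 37,000 kr = 243,000 kr
  Less exemption 94,000 kr → base 149,000 kr
  149,000 kr × 14% = 20,860 kr

Standard income tax:
  65,000 kr × 13% = 8,450 kr
  81,000 kr × 22% = 17,820 kr
  18,300 kr × 26% = 4,758 kr
  → 31,028 kr

31,028 kr > 20,860 kr, so the standard income tax governs.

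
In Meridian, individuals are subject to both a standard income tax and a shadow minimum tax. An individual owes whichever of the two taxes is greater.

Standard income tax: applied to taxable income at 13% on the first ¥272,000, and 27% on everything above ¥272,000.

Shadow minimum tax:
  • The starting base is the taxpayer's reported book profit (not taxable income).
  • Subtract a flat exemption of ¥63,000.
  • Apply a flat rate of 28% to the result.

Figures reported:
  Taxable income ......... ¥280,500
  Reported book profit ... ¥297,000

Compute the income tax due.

¥65,520

Shadow minimum tax:
  Base (reported book profit): ¥297,000
  Less exemption ¥63,000 → base ¥234,000
  ¥234,000 × 28% = ¥65,520

Standard income tax:
  ¥272,000 × 13% = ¥35,360
  ¥8,500 × 27% = ¥2,295
  → ¥37,655

¥65,520 > ¥37,655, so the shadow minimum tax is the binding amount.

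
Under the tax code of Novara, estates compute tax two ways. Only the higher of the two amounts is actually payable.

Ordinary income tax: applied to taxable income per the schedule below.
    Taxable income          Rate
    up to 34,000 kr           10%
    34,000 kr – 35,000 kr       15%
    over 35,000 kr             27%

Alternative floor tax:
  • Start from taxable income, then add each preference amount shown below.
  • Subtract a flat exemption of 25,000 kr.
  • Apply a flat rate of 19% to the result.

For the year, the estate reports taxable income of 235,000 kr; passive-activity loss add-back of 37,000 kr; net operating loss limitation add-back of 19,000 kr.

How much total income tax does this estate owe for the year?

Alternative floor tax:
  Adjusted income: 235,000 kr + 37,000 kr + 19,000 kr = 291,000 kr
  Less exemption 25,000 kr → base 266,000 kr
  266,000 kr × 19% = 50,540 kr

Ordinary income tax:
  34,000 kr × 10% = 3,400 kr
  1,000 kr × 15% = 150 kr
  200,000 kr × 27% = 54,000 kr
  → 57,550 kr

57,550 kr > 50,540 kr, so the ordinary income tax governs.

57,550 kr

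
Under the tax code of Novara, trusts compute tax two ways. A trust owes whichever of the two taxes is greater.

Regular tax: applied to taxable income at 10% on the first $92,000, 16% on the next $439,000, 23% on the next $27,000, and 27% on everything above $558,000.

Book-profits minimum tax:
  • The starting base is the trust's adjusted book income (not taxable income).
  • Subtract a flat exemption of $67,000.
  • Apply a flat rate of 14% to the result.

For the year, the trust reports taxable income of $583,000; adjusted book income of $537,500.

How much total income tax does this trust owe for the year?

$92,400

Book-profits minimum tax:
  Base (adjusted book income): $537,500
  Less exemption $67,000 → base $470,500
  $470,500 × 14% = $65,870

Regular tax:
  $92,000 × 10% = $9,200
  $439,000 × 16% = $70,240
  $27,000 × 23% = $6,210
  $25,000 × 27% = $6,750
  → $92,400

$92,400 > $65,870, so the regular tax governs.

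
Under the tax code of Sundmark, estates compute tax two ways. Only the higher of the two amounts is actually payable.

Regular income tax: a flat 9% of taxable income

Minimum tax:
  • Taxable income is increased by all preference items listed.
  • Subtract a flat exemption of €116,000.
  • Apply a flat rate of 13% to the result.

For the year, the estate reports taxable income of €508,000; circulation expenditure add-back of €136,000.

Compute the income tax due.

€68,640

Regular income tax:
  €508,000 × 9% = €45,720

Minimum tax:
  Adjusted income: €508,000 + €136,000 = €644,000
  Less exemption €116,000 → base €528,000
  €528,000 × 13% = €68,640

€68,640 > €45,720, so the minimum tax is the binding amount.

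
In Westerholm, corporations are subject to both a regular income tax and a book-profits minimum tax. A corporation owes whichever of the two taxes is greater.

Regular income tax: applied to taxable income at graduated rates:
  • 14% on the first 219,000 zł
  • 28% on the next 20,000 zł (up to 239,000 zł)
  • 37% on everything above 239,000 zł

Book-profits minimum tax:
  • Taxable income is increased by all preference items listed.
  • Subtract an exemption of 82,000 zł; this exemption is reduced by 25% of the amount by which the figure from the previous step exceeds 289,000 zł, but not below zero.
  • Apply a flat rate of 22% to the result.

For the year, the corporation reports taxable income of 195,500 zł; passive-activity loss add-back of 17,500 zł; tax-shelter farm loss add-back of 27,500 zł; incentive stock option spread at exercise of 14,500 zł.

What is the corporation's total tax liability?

38,060 zł

Regular income tax:
  195,500 zł × 14% = 27,370 zł

Book-profits minimum tax:
  Adjusted income: 195,500 zł + 17,500 zł + 27,500 zł + 14,500 zł = 255,000 zł
  Exemption: 255,000 zł ≤ 289,000 zł, so full 82,000 zł applies
  Base: 255,000 zł − 82,000 zł = 173,000 zł
  173,000 zł × 22% = 38,060 zł

38,060 zł > 27,370 zł, so the book-profits minimum tax is the binding amount.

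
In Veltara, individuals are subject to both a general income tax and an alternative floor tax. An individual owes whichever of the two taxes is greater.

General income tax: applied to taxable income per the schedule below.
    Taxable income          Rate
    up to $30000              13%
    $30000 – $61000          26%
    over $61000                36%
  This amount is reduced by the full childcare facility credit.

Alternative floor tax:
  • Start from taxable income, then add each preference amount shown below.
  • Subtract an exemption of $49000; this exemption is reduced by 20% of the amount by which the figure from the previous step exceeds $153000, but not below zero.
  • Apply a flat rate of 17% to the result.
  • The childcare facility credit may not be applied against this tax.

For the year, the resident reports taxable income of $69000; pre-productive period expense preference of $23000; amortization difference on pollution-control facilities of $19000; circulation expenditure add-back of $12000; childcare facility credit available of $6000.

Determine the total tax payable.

$12580

General income tax:
  $30000 × 13% = $3900
  $31000 × 26% = $8060
  $8000 × 36% = $2880
  → $14840
  Less childcare facility credit $6000 → $8840

Alternative floor tax:
  Adjusted income: $69000 + $23000 + $19000 + $12000 = $123000
  Exemption: $123000 ≤ $153000, so full $49000 applies
  Base: $123000 − $49000 = $74000
  $74000 × 17% = $12580

$12580 > $8840, so the alternative floor tax is the binding amount.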